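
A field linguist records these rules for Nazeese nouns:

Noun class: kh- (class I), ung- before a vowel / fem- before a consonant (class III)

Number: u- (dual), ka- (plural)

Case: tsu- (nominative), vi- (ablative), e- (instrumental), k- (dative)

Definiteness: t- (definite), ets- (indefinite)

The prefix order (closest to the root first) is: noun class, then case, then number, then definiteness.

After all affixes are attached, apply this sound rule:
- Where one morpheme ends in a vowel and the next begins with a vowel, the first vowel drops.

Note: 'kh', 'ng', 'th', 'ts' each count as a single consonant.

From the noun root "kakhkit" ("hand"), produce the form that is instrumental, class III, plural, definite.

Attach noun class class III fem- (before consonant 'k') → femkakhkit.
Attach case instrumental e- → efemkakhkit.
Attach number plural ka- → kaefemkakhkit.
Attach definiteness definite t- → tkaefemkakhkit.
Apply vowel deletion: tkaefemkakhkit → tkefemkakhkit.

tkefemkakhkit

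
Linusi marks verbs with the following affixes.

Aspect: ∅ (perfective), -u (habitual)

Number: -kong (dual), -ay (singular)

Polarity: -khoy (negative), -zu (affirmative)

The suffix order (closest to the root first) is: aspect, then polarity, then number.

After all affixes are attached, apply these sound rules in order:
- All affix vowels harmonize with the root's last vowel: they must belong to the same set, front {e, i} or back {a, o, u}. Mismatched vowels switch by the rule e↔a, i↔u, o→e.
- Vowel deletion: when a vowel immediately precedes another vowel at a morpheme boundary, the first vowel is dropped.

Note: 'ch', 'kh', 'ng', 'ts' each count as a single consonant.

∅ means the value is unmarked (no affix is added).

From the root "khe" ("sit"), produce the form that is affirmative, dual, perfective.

khezikeng

aspect = perfective: zero marking, form stays khe.
Attach polarity affirmative -zu → khezu.
Attach number dual -kong → khezukong.
Apply vowel harmony: khezukong → khezikeng.
Vowel deletion: no change.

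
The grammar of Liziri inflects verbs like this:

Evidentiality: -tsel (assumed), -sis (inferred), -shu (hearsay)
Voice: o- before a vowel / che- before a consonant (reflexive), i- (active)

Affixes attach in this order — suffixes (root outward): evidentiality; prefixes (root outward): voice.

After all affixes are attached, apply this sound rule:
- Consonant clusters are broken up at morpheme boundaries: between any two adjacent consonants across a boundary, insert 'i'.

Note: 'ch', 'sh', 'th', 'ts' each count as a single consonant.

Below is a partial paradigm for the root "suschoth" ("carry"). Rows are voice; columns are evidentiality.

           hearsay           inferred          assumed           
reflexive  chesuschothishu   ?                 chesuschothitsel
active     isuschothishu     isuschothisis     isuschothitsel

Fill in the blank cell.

Attach voice reflexive che- (before consonant 's') → chesuschoth.
Attach evidentiality inferred -sis → chesuschothsis.
Apply epenthesis: chesuschothsis → chesuschothisis.

chesuschothisis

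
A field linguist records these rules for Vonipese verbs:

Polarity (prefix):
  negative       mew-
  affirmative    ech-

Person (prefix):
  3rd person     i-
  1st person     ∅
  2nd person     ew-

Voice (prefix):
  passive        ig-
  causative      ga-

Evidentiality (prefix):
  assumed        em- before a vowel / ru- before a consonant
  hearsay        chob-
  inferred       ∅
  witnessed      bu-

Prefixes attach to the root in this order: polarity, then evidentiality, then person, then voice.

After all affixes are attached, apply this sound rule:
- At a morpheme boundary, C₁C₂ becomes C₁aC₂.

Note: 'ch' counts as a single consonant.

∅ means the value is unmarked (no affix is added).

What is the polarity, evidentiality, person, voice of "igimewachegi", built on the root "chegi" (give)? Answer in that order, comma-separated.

negative, inferred, 3rd person, passive

Segment: ig-i-mew-chegi.
polarity: mew- → negative.
evidentiality: ∅ → inferred.
person: i- → 3rd person.
voice: ig- → passive.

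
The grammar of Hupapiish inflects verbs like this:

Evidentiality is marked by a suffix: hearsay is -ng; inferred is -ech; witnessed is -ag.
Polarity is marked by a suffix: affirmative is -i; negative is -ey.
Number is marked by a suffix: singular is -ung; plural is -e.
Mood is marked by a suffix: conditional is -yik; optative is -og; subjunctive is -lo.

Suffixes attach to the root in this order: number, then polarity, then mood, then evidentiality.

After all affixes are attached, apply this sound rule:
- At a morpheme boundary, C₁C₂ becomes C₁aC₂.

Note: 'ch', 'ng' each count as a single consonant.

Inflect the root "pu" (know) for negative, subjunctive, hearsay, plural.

Attach number plural -e → pue.
Attach polarity negative -ey → pueey.
Attach mood subjunctive -lo → pueeylo.
Attach evidentiality hearsay -ng → pueeylong.
Apply epenthesis: pueeylong → pueeyalong.

pueeyalong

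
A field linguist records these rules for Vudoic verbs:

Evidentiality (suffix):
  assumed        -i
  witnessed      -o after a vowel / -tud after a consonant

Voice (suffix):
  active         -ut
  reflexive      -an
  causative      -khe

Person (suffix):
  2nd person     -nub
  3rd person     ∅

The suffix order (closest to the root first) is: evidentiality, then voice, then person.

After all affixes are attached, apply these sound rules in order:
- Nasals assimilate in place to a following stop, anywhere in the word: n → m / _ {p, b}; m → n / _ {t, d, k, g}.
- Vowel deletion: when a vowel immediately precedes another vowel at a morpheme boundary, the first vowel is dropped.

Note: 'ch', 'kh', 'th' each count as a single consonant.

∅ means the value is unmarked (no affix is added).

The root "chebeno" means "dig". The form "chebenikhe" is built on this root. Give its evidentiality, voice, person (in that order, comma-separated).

Segment: chebeno-i-khe.
evidentiality: -i → assumed.
voice: -khe → causative.
person: ∅ → 3rd person.

assumed, causative, 3rd person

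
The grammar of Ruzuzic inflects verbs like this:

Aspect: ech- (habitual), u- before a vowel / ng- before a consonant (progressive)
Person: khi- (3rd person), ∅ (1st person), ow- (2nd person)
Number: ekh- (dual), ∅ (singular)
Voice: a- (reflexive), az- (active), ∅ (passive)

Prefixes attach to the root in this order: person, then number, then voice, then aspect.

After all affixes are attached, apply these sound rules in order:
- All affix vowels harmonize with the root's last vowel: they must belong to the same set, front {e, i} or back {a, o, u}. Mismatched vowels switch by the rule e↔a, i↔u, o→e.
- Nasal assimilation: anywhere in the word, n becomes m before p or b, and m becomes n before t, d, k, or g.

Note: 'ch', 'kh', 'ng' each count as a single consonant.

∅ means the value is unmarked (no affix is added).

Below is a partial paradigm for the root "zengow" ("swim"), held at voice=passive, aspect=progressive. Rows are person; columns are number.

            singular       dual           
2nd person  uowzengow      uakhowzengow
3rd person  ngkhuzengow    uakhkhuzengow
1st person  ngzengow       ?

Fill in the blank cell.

uakhzengow

person = 1st person: zero marking, form stays zengow.
Attach number dual ekh- → ekhzengow.
voice = passive: zero marking, form stays ekhzengow.
Attach aspect progressive u- (before vowel 'e') → uekhzengow.
Apply vowel harmony: uekhzengow → uakhzengow.
Nasal assimilation: no change.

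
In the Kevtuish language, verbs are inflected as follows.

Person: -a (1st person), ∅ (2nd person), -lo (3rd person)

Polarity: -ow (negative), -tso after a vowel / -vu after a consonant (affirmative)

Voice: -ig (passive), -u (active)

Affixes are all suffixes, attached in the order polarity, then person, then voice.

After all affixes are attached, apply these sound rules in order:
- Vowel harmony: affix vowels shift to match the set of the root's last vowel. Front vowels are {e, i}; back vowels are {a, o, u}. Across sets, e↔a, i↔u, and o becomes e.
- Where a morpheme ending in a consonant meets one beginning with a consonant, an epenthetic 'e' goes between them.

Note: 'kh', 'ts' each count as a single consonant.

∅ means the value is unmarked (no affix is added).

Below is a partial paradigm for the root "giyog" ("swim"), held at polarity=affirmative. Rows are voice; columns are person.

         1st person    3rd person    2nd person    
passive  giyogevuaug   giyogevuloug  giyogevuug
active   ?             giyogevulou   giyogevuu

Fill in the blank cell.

Attach polarity affirmative -vu (after consonant 'g') → giyogvu.
Attach person 1st person -a → giyogvua.
Attach voice active -u → giyogvuau.
Vowel harmony: no change.
Apply epenthesis: giyogvuau → giyogevuau.

giyogevuau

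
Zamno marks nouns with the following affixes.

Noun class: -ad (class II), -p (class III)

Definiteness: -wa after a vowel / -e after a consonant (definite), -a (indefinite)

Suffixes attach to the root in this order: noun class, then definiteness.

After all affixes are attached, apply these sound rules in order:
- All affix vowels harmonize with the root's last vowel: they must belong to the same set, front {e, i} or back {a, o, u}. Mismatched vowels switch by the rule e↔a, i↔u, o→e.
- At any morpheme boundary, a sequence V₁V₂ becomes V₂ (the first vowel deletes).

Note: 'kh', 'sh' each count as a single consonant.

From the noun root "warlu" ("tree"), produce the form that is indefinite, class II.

Attach noun class class II -ad → warluad.
Attach definiteness indefinite -a → warluada.
Vowel harmony: no change.
Apply vowel deletion: warluada → warlada.

warlada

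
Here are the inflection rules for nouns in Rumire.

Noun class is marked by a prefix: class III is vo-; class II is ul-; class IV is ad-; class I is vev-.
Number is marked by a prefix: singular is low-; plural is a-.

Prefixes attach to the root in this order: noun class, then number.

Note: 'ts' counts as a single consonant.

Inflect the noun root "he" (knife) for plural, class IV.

aadhe

Attach noun class class IV ad- → adhe.
Attach number plural a- → aadhe.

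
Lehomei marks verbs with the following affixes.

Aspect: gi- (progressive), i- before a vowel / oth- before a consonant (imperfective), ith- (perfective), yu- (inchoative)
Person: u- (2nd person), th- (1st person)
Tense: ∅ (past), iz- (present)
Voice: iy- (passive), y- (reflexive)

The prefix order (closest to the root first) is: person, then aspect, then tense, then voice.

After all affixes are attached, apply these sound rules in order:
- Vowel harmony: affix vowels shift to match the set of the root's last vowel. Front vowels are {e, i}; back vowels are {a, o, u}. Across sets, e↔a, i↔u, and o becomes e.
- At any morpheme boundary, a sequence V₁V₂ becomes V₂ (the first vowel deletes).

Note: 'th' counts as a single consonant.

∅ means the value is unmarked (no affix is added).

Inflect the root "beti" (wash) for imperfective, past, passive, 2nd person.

Attach person 2nd person u- → ubeti.
Attach aspect imperfective i- (before vowel 'u') → iubeti.
tense = past: zero marking, form stays iubeti.
Attach voice passive iy- → iyiubeti.
Apply vowel harmony: iyiubeti → iyiibeti.
Apply vowel deletion: iyiibeti → iyibeti.

iyibeti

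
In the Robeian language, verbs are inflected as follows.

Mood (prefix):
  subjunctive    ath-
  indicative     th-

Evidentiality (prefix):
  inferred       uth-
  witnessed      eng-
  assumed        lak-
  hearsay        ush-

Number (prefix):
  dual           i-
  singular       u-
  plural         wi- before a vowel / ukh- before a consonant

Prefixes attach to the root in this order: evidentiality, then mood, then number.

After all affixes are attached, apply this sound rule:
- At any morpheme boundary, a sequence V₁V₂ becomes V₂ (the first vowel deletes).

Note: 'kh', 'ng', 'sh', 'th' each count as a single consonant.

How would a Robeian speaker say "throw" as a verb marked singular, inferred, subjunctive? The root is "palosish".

athuthpalosish

Attach evidentiality inferred uth- → uthpalosish.
Attach mood subjunctive ath- → athuthpalosish.
Attach number singular u- → uathuthpalosish.
Apply vowel deletion: uathuthpalosish → athuthpalosish.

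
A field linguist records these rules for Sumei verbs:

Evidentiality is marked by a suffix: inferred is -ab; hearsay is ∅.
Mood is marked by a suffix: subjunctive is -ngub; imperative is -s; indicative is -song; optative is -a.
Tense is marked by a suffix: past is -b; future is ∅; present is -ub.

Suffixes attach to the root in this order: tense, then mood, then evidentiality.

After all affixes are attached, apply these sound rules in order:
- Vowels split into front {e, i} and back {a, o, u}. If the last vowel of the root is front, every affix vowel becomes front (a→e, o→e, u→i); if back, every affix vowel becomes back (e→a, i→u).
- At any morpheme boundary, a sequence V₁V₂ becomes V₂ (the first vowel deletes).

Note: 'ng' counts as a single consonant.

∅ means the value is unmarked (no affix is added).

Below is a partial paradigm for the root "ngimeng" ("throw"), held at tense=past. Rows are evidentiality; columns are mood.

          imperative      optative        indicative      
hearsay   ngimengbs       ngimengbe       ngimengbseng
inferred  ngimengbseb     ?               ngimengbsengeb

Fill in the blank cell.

ngimengbeb

Attach tense past -b → ngimengb.
Attach mood optative -a → ngimengba.
Attach evidentiality inferred -ab → ngimengbaab.
Apply vowel harmony: ngimengbaab → ngimengbeeb.
Apply vowel deletion: ngimengbeeb → ngimengbeb.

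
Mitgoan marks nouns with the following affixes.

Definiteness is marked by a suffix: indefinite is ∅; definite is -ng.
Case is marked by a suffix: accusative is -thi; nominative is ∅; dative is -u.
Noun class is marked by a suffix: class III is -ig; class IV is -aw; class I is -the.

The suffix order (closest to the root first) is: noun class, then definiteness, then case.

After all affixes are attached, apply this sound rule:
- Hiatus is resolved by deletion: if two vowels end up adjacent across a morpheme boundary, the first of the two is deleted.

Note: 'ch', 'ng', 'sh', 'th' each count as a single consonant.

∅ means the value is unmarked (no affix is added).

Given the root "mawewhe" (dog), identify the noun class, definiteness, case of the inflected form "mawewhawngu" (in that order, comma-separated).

class IV, definite, dative

Segment: mawewhe-aw-ng-u.
noun class: -aw → class IV.
definiteness: -ng → definite.
case: -u → dative.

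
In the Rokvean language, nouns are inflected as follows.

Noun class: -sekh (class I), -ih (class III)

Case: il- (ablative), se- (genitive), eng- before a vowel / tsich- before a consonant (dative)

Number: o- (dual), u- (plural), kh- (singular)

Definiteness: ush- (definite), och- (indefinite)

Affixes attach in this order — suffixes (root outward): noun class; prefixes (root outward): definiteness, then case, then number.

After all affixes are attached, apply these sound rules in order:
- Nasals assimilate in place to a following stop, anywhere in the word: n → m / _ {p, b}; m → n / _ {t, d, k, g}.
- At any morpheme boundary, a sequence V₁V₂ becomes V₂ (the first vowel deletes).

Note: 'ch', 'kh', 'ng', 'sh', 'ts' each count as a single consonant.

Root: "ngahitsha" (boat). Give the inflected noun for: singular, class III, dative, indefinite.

khengochngahitshih

Attach definiteness indefinite och- → ochngahitsha.
Attach case dative eng- (before vowel 'o') → engochngahitsha.
Attach noun class class III -ih → engochngahitshaih.
Attach number singular kh- → khengochngahitshaih.
Nasal assimilation: no change.
Apply vowel deletion: khengochngahitshaih → khengochngahitshih.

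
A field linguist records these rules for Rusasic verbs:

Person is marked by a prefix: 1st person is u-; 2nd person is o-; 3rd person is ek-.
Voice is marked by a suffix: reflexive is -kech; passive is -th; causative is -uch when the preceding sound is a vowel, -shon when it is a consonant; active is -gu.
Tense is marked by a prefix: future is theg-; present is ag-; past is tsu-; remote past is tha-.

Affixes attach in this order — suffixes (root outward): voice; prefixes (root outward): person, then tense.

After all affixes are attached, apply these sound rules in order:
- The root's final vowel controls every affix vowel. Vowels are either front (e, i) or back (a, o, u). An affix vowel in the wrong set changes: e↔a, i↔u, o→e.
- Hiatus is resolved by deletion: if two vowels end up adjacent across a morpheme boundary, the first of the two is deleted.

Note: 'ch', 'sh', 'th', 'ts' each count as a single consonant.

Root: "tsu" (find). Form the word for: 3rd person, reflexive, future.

thagaktsukach

Attach person 3rd person ek- → ektsu.
Attach tense future theg- → thegektsu.
Attach voice reflexive -kech → thegektsukech.
Apply vowel harmony: thegektsukech → thagaktsukach.
Vowel deletion: no change.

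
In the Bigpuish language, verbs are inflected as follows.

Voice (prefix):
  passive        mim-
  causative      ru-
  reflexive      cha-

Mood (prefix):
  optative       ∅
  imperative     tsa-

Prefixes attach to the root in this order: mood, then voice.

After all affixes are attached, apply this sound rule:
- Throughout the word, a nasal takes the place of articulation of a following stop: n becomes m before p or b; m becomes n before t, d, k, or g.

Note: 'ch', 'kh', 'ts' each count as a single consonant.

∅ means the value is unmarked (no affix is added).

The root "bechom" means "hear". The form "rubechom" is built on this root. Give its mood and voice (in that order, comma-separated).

Segment: ru-bechom.
mood: ∅ → optative.
voice: ru- → causative.

optative, causative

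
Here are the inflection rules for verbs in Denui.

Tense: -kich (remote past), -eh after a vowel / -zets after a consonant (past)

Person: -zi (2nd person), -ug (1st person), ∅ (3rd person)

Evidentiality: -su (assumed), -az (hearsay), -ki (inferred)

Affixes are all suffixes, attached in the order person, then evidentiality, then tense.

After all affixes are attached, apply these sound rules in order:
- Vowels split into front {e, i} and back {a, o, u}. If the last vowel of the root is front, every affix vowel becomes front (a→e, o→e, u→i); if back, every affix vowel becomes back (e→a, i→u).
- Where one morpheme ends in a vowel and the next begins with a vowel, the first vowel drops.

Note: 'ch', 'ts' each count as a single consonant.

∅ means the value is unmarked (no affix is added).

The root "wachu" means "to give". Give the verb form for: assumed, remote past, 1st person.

Attach person 1st person -ug → wachuug.
Attach evidentiality assumed -su → wachuugsu.
Attach tense remote past -kich → wachuugsukich.
Apply vowel harmony: wachuugsukich → wachuugsukuch.
Apply vowel deletion: wachuugsukuch → wachugsukuch.

wachugsukuch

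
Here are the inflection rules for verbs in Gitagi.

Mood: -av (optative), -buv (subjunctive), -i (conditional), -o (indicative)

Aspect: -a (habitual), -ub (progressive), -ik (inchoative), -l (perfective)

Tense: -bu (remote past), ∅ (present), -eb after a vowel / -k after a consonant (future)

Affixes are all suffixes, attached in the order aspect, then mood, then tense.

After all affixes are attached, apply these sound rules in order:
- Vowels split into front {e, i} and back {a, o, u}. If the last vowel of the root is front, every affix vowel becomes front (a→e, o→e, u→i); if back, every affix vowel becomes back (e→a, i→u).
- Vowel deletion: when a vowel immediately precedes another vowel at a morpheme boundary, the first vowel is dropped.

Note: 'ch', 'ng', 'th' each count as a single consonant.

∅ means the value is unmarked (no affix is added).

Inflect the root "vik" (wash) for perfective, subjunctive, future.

Attach aspect perfective -l → vikl.
Attach mood subjunctive -buv → viklbuv.
Attach tense future -k (after consonant 'v') → viklbuvk.
Apply vowel harmony: viklbuvk → viklbivk.
Vowel deletion: no change.

viklbivk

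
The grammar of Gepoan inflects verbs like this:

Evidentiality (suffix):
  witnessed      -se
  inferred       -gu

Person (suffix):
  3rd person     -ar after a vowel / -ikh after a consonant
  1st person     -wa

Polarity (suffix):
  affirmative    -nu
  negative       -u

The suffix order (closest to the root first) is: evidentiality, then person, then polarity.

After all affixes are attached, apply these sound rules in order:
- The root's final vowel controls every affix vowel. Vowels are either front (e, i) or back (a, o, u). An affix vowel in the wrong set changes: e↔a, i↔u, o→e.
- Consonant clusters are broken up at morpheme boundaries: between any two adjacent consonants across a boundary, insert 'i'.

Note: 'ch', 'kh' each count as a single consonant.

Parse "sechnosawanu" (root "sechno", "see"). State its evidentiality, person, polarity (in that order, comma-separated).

witnessed, 1st person, affirmative

Segment: sechno-se-wa-nu.
evidentiality: -se → witnessed.
person: -wa → 1st person.
polarity: -nu → affirmative.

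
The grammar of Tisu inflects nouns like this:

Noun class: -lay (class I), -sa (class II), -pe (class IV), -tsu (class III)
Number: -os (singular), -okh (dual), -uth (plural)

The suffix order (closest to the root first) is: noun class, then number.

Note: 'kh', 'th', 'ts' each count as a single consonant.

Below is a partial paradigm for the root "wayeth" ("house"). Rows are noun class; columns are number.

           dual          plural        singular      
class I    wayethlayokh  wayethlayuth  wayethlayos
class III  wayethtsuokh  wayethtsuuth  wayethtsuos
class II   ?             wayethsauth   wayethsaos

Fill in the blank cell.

Attach noun class class II -sa → wayethsa.
Attach number dual -okh → wayethsaokh.

wayethsaokh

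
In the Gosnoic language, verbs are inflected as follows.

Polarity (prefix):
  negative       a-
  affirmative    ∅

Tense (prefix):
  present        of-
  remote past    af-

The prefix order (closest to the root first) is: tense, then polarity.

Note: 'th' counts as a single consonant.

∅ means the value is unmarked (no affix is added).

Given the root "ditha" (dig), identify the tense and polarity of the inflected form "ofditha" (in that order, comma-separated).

Segment: of-ditha.
tense: of- → present.
polarity: ∅ → affirmative.

present, affirmative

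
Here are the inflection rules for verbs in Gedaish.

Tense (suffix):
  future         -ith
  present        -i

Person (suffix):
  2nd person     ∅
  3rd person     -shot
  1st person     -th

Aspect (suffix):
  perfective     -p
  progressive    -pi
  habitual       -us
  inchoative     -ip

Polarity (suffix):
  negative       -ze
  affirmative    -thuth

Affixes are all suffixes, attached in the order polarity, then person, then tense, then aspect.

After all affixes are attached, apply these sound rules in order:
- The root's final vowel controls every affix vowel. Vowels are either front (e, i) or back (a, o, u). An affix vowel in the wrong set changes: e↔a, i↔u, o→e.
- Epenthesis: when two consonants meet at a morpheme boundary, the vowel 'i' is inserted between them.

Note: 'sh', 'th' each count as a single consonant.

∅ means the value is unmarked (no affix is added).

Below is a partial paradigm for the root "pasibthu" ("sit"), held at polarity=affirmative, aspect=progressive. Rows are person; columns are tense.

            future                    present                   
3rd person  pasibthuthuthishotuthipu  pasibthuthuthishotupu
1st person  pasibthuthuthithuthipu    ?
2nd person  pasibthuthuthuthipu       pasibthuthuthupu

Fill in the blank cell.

Attach polarity affirmative -thuth → pasibthuthuth.
Attach person 1st person -th → pasibthuthuthth.
Attach tense present -i → pasibthuthuththi.
Attach aspect progressive -pi → pasibthuthuththipi.
Apply vowel harmony: pasibthuthuththipi → pasibthuthuththupu.
Apply epenthesis: pasibthuthuththupu → pasibthuthuthithupu.

pasibthuthuthithupu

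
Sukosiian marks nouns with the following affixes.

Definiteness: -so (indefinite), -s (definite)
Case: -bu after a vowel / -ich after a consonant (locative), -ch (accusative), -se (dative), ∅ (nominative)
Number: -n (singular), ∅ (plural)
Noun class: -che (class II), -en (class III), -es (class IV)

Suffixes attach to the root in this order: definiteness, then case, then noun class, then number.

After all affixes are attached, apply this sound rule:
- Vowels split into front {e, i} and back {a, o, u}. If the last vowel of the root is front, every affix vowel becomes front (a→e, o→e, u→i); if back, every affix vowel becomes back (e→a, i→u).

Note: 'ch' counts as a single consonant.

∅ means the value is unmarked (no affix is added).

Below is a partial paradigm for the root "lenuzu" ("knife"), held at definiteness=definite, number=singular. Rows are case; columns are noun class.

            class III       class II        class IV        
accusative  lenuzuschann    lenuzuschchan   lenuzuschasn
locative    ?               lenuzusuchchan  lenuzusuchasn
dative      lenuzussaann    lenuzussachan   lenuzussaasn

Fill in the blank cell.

Attach definiteness definite -s → lenuzus.
Attach case locative -ich (after consonant 's') → lenuzusich.
Attach noun class class III -en → lenuzusichen.
Attach number singular -n → lenuzusichenn.
Apply vowel harmony: lenuzusichenn → lenuzusuchann.

lenuzusuchann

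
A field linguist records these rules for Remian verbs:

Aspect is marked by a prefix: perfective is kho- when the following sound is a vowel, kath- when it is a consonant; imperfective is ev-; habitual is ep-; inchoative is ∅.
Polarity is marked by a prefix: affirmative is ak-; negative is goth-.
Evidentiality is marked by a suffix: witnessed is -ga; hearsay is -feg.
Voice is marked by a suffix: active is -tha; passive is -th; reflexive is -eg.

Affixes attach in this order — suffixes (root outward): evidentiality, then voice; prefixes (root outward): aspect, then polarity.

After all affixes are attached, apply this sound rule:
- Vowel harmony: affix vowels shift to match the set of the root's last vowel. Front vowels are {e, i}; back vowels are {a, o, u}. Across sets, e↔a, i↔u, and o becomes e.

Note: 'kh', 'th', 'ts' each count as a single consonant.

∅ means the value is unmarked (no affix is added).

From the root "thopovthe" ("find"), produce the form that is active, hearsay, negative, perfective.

Attach aspect perfective kath- (before consonant 'th') → kaththopovthe.
Attach evidentiality hearsay -feg → kaththopovthefeg.
Attach voice active -tha → kaththopovthefegtha.
Attach polarity negative goth- → gothkaththopovthefegtha.
Apply vowel harmony: gothkaththopovthefegtha → gethkeththopovthefegthe.

gethkeththopovthefegthe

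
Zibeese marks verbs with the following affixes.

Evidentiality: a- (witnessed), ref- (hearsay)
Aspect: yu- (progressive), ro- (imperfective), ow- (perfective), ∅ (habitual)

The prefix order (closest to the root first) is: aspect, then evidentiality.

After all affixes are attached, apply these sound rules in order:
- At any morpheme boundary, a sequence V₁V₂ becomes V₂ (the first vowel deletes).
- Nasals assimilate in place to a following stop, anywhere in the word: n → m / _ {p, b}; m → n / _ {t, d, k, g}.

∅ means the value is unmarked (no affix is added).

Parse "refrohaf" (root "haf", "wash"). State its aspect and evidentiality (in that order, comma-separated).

Segment: ref-ro-haf.
aspect: ro- → imperfective.
evidentiality: ref- → hearsay.

imperfective, hearsay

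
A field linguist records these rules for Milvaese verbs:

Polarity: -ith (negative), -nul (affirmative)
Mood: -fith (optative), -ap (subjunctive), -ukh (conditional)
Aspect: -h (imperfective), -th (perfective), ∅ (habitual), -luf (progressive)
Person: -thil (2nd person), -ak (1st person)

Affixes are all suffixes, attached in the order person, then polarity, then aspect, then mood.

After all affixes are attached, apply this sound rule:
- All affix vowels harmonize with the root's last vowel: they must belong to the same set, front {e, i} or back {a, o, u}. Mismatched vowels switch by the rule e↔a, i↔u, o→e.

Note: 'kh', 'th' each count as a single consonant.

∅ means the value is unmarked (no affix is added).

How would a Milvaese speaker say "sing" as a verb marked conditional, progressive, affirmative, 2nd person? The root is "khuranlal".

khuranlalthulnullufukh

Attach person 2nd person -thil → khuranlalthil.
Attach polarity affirmative -nul → khuranlalthilnul.
Attach aspect progressive -luf → khuranlalthilnulluf.
Attach mood conditional -ukh → khuranlalthilnullufukh.
Apply vowel harmony: khuranlalthilnullufukh → khuranlalthulnullufukh.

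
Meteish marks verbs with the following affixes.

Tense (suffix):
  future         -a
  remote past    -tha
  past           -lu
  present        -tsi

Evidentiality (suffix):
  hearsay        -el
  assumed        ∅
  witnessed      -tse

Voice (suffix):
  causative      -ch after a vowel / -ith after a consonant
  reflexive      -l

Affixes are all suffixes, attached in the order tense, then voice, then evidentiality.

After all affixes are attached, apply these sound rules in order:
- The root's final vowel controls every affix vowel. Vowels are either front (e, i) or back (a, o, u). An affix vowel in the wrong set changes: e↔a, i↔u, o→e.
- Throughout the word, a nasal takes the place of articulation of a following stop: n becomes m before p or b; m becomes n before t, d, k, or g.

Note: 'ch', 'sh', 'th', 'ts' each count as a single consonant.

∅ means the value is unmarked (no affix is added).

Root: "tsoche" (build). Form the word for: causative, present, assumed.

tsochetsich

Attach tense present -tsi → tsochetsi.
Attach voice causative -ch (after vowel 'i') → tsochetsich.
evidentiality = assumed: zero marking, form stays tsochetsich.
Vowel harmony: no change.
Nasal assimilation: no change.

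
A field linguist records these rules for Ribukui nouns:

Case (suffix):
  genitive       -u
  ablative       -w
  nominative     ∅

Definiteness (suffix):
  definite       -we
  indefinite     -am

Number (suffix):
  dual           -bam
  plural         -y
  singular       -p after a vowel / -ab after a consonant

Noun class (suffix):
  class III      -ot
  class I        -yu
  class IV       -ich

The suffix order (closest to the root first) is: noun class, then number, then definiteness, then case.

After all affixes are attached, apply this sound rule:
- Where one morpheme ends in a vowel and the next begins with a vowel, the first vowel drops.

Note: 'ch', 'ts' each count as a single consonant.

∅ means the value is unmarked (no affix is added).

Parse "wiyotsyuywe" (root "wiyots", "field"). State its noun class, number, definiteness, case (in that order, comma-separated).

Segment: wiyots-yu-y-we.
noun class: -yu → class I.
number: -y → plural.
definiteness: -we → definite.
case: ∅ → nominative.

class I, plural, definite, nominative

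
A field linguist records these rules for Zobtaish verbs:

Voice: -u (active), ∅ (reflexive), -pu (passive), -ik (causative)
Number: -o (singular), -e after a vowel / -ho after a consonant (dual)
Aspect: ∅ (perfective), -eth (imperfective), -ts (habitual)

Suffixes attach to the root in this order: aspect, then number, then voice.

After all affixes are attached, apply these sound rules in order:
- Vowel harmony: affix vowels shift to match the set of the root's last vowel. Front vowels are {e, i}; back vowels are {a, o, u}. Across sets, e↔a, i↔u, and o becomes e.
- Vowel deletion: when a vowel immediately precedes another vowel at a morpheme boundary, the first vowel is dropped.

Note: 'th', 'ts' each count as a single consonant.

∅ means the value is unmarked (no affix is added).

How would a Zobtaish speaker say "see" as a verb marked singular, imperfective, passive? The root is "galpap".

galpapathopu

Attach aspect imperfective -eth → galpapeth.
Attach number singular -o → galpapetho.
Attach voice passive -pu → galpapethopu.
Apply vowel harmony: galpapethopu → galpapathopu.
Vowel deletion: no change.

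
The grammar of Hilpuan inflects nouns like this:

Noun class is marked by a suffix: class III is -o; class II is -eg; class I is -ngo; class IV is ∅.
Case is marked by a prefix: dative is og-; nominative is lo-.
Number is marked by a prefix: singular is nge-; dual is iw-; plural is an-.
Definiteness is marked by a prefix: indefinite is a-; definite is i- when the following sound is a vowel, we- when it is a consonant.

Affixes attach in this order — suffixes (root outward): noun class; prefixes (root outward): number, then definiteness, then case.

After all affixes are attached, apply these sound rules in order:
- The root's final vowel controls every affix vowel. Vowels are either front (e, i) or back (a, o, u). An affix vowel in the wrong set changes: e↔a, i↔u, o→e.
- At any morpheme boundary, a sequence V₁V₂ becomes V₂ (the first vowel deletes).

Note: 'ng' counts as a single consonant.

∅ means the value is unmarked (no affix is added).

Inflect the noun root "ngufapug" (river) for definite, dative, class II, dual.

oguwngufapugag

Attach number dual iw- → iwngufapug.
Attach definiteness definite i- (before vowel 'i') → iiwngufapug.
Attach noun class class II -eg → iiwngufapugeg.
Attach case dative og- → ogiiwngufapugeg.
Apply vowel harmony: ogiiwngufapugeg → oguuwngufapugag.
Apply vowel deletion: oguuwngufapugag → oguwngufapugag.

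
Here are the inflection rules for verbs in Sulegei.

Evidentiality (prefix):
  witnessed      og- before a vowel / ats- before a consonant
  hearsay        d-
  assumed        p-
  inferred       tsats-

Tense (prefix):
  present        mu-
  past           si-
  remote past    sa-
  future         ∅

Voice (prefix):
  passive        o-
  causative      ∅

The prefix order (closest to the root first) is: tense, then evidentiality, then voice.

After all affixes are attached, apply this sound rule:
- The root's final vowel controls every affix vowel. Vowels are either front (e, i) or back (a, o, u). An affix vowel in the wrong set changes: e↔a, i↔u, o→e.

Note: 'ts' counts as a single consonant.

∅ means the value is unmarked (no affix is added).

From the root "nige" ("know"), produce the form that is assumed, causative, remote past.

psenige

Attach tense remote past sa- → sanige.
Attach evidentiality assumed p- → psanige.
voice = causative: zero marking, form stays psanige.
Apply vowel harmony: psanige → psenige.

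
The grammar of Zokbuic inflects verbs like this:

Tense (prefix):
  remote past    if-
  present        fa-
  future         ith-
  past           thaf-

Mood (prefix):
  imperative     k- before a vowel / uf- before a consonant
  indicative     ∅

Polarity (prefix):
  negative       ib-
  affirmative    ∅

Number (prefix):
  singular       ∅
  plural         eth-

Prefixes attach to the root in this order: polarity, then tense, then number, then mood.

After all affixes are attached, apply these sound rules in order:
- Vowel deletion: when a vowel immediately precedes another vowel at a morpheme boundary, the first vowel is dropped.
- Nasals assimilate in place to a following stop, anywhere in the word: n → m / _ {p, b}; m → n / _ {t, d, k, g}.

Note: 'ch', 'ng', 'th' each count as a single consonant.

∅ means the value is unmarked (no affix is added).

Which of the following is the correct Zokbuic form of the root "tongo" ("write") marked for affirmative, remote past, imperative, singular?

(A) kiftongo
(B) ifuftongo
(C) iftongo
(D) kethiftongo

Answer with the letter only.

A

polarity = affirmative: zero marking, form stays tongo.
Attach tense remote past if- → iftongo.
number = singular: zero marking, form stays iftongo.
Attach mood imperative k- (before vowel 'i') → kiftongo.
Vowel deletion: no change.
Nasal assimilation: no change.
So the correct form is kiftongo, option (A).
(D) kethiftongo is wrong: it uses plural instead of singular for number.
(B) ifuftongo is wrong: it has the affixes in the wrong order.
(C) iftongo is wrong: it uses indicative instead of imperative for mood.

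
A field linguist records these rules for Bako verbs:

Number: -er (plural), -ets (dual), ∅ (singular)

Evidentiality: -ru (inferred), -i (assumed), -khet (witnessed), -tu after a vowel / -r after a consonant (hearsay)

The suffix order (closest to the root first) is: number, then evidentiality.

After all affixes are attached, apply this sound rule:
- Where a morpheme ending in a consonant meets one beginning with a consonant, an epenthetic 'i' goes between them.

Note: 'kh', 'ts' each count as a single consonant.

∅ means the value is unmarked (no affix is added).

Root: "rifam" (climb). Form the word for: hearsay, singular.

rifamir

number = singular: zero marking, form stays rifam.
Attach evidentiality hearsay -r (after consonant 'm') → rifamr.
Apply epenthesis: rifamr → rifamir.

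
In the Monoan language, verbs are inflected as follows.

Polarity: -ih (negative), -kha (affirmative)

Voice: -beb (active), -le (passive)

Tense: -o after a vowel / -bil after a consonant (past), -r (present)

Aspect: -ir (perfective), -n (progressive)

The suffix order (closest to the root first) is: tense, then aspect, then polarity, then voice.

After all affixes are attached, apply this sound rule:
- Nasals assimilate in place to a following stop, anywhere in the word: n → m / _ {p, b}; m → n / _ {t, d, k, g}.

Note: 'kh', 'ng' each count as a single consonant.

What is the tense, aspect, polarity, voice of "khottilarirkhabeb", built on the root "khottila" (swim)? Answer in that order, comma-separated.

Segment: khottila-r-ir-kha-beb.
tense: -r → present.
aspect: -ir → perfective.
polarity: -kha → affirmative.
voice: -beb → active.

present, perfective, affirmative, active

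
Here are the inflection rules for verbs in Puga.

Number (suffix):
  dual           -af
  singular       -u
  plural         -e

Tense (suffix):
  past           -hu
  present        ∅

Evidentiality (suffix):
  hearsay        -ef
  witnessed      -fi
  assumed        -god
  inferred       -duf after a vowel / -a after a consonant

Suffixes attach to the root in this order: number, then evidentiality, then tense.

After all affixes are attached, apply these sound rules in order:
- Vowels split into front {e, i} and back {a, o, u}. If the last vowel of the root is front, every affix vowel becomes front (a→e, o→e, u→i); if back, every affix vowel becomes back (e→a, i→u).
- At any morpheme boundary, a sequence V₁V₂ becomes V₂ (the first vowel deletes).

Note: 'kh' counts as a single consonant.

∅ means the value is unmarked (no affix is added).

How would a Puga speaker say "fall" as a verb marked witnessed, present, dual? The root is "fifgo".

Attach number dual -af → fifgoaf.
Attach evidentiality witnessed -fi → fifgoaffi.
tense = present: zero marking, form stays fifgoaffi.
Apply vowel harmony: fifgoaffi → fifgoaffu.
Apply vowel deletion: fifgoaffu → fifgaffu.

fifgaffu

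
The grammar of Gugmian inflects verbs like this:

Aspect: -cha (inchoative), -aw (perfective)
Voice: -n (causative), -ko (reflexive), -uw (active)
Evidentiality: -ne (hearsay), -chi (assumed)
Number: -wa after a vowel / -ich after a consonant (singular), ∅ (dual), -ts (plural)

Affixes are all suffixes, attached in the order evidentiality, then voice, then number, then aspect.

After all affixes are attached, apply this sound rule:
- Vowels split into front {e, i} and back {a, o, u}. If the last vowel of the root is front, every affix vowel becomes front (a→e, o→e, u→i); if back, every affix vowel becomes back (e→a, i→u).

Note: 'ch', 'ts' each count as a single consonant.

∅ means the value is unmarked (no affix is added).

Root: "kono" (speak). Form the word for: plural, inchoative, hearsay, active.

kononauwtscha

Attach evidentiality hearsay -ne → konone.
Attach voice active -uw → kononeuw.
Attach number plural -ts → kononeuwts.
Attach aspect inchoative -cha → kononeuwtscha.
Apply vowel harmony: kononeuwtscha → kononauwtscha.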